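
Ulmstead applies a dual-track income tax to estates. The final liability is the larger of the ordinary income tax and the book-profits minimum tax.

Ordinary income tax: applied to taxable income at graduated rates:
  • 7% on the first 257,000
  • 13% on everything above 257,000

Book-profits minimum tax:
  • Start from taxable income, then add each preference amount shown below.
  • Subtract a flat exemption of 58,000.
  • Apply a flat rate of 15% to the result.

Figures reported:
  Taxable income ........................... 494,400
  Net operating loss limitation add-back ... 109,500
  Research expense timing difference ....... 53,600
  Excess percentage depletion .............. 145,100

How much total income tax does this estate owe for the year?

Ordinary income tax:
  257,000 × 7% = 17,990
  237,400 × 13% = 30,862
  → 48,852

Book-profits minimum tax:
  Adjusted income: 494,400 + 109,500 + 53,600 + 145,100 = 802,600
  Less exemption 58,000 → base 744,600
  744,600 × 15% = 111,690

111,690 > 48,852, so the book-profits minimum tax is the binding amount.

111,690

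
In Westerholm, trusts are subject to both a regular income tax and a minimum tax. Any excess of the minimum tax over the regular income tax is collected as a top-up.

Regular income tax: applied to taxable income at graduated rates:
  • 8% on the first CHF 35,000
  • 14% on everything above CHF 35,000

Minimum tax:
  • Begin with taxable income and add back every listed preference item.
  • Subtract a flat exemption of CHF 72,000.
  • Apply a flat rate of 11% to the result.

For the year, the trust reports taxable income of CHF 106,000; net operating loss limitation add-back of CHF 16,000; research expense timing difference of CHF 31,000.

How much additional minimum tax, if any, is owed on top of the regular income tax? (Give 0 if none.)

Regular income tax:
  CHF 35,000 × 8% = CHF 2,800
  CHF 71,000 × 14% = CHF 9,940
  → CHF 12,740

Minimum tax:
  Adjusted income: CHF 106,000 + CHF 16,000 + CHF 31,000 = CHF 153,000
  Less exemption CHF 72,000 → base CHF 81,000
  CHF 81,000 × 11% = CHF 8,910

CHF 8,910 ≤ CHF 12,740, so no add-on is due.

CHF 0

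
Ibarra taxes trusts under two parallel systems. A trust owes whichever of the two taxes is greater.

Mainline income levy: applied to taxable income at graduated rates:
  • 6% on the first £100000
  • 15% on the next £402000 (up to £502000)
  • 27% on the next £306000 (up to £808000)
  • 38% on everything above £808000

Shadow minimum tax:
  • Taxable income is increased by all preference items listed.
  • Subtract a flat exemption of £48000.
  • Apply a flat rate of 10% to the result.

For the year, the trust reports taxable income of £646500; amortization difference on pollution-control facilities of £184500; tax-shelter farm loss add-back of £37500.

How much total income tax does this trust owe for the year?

£105315

Shadow minimum tax:
  Adjusted income: £646500 + £184500 + £37500 = £868500
  Less exemption £48000 → base £820500
  £820500 × 10% = £82050

Mainline income levy:
  £100000 × 6% = £6000
  £402000 × 15% = £60300
  £144500 × 27% = £39015
  → £105315

£105315 > £82050, so the mainline income levy governs.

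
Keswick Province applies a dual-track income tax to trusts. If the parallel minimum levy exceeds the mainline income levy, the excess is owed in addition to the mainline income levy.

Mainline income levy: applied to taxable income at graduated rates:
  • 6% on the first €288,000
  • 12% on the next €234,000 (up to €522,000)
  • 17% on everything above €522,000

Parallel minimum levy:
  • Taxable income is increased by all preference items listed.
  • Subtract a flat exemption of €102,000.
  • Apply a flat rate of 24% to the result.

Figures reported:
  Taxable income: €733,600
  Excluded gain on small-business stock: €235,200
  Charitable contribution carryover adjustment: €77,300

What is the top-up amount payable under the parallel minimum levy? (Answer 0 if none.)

Parallel minimum levy:
  Adjusted income: €733,600 + €235,200 + €77,300 = €1,046,100
  Less exemption €102,000 → base €944,100
  €944,100 × 24% = €226,584

Mainline income levy:
  €288,000 × 6% = €17,280
  €234,000 × 12% = €28,080
  €211,600 × 17% = €35,972
  → €81,332

Excess of parallel minimum levy over mainline income levy: €226,584 − €81,332 = €145,252.

€145,252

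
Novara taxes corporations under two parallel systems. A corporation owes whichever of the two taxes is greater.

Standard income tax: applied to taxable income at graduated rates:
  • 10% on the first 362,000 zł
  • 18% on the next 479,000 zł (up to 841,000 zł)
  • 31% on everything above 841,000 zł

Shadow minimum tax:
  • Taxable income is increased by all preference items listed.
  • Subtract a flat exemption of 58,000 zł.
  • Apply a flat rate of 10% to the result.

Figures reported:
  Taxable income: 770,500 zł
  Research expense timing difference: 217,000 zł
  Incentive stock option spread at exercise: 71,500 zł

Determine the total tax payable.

Standard income tax:
  362,000 zł × 10% = 36,200 zł
  408,500 zł × 18% = 73,530 zł
  → 109,730 zł

Shadow minimum tax:
  Adjusted income: 770,500 zł + 217,000 zł + 71,500 zł = 1,059,000 zł
  Less exemption 58,000 zł → base 1,001,000 zł
  1,001,000 zł × 10% = 100,100 zł

109,730 zł > 100,100 zł, so the standard income tax governs.

109,730 zł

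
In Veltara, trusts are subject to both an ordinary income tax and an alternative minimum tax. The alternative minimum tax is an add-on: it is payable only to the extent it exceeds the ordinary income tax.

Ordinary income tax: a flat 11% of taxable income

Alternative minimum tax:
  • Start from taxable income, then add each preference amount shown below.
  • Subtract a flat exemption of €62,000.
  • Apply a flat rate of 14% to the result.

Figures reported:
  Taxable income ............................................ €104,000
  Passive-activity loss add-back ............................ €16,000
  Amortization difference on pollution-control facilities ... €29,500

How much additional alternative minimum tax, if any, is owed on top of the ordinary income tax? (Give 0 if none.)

Ordinary income tax:
  €104,000 × 11% = €11,440

Alternative minimum tax:
  Adjusted income: €104,000 + €16,000 + €29,500 = €149,500
  Less exemption €62,000 → base €87,500
  €87,500 × 14% = €12,250

Excess of alternative minimum tax over ordinary income tax: €12,250 − €11,440 = €810.

€810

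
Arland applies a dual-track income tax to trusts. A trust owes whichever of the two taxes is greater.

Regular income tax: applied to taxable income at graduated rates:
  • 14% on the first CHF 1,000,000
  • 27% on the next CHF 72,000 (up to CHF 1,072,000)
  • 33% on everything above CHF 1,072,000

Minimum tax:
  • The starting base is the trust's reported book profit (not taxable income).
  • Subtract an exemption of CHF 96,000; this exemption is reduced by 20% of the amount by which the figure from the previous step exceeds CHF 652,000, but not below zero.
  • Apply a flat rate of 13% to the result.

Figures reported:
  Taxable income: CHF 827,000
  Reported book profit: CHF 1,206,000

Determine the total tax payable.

CHF 156,780

Regular income tax:
  CHF 827,000 × 14% = CHF 115,780

Minimum tax:
  Base (reported book profit): CHF 1,206,000
  Exemption: 20% × (CHF 1,206,000 − CHF 652,000) = CHF 110,800 ≥ CHF 96,000, so the exemption is fully phased out
  Base: CHF 1,206,000 − CHF 0 = CHF 1,206,000
  CHF 1,206,000 × 13% = CHF 156,780

CHF 156,780 > CHF 115,780, so the minimum tax is the binding amount.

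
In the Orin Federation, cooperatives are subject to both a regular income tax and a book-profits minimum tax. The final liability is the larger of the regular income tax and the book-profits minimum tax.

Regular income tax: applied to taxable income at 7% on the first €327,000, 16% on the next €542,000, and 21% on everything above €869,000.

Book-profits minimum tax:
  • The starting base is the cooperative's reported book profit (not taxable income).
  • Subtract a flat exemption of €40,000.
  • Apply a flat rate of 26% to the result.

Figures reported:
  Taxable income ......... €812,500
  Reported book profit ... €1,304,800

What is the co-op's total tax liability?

Regular income tax:
  €327,000 × 7% = €22,890
  €485,500 × 16% = €77,680
  → €100,570

Book-profits minimum tax:
  Base (reported book profit): €1,304,800
  Less exemption €40,000 → base €1,264,800
  €1,264,800 × 26% = €328,848

€328,848 > €100,570, so the book-profits minimum tax is the binding amount.

€328,848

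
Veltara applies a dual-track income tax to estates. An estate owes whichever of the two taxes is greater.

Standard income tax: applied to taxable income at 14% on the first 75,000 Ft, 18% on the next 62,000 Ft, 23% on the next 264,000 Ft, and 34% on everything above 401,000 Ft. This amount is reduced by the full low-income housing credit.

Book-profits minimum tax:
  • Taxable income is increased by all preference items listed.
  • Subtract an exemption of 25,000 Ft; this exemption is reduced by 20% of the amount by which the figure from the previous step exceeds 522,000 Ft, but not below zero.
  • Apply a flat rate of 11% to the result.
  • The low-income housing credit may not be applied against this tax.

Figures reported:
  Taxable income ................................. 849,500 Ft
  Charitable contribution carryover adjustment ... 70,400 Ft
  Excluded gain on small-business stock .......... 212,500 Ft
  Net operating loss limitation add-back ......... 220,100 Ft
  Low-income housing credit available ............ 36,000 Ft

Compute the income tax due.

Standard income tax:
  75,000 Ft × 14% = 10,500 Ft
  62,000 Ft × 18% = 11,160 Ft
  264,000 Ft × 23% = 60,720 Ft
  448,500 Ft × 34% = 152,490 Ft
  → 234,870 Ft
  Less low-income housing credit 36,000 Ft → 198,870 Ft

Book-profits minimum tax:
  Adjusted income: 849,500 Ft + 70,400 Ft + 212,500 Ft + 220,100 Ft = 1,352,500 Ft
  Exemption: 20% × (1,352,500 Ft − 522,000 Ft) = 166,100 Ft ≥ 25,000 Ft, so the exemption is fully phased out
  Base: 1,352,500 Ft − 0 Ft = 1,352,500 Ft
  1,352,500 Ft × 11% = 148,775 Ft

198,870 Ft > 148,775 Ft, so the standard income tax governs.

198,870 Ft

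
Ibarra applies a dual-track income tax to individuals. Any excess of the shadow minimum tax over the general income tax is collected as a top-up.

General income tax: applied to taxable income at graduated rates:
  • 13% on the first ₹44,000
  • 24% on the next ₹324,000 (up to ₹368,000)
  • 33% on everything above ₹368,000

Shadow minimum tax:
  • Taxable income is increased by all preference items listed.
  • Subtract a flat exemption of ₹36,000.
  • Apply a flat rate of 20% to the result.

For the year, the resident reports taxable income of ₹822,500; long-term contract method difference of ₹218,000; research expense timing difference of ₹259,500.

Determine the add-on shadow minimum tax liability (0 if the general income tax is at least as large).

Shadow minimum tax:
  Adjusted income: ₹822,500 + ₹218,000 + ₹259,500 = ₹1,300,000
  Less exemption ₹36,000 → base ₹1,264,000
  ₹1,264,000 × 20% = ₹252,800

General income tax:
  ₹44,000 × 13% = ₹5,720
  ₹324,000 × 24% = ₹77,760
  ₹454,500 × 33% = ₹149,985
  → ₹233,465

Excess of shadow minimum tax over general income tax: ₹252,800 − ₹233,465 = ₹19,335.

₹19,335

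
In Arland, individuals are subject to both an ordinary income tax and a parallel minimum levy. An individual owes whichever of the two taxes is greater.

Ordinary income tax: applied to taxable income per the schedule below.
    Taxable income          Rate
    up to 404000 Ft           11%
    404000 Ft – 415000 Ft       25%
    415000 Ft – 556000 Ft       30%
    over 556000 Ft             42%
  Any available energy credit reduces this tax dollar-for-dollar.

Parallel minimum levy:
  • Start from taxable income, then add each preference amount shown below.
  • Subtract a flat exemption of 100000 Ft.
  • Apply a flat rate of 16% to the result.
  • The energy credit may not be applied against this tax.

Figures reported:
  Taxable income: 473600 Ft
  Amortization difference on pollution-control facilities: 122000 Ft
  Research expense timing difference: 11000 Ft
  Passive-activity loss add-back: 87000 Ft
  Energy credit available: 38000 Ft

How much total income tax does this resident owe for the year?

Parallel minimum levy:
  Adjusted income: 473600 Ft + 122000 Ft + 11000 Ft + 87000 Ft = 693600 Ft
  Less exemption 100000 Ft → base 593600 Ft
  593600 Ft × 16% = 94976 Ft

Ordinary income tax:
  404000 Ft × 11% = 44440 Ft
  11000 Ft × 25% = 2750 Ft
  58600 Ft × 30% = 17580 Ft
  → 64770 Ft
  Less energy credit 38000 Ft → 26770 Ft

94976 Ft > 26770 Ft, so the parallel minimum levy is the binding amount.

94976 Ft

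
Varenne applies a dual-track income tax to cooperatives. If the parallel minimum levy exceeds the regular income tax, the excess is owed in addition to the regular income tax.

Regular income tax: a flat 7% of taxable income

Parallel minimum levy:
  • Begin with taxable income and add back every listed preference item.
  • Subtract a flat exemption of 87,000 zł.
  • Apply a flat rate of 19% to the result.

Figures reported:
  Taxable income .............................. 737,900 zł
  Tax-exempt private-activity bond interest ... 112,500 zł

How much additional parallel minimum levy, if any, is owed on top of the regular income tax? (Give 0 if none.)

Regular income tax:
  737,900 zł × 7% = 51,653 zł

Parallel minimum levy:
  Adjusted income: 737,900 zł + 112,500 zł = 850,400 zł
  Less exemption 87,000 zł → base 763,400 zł
  763,400 zł × 19% = 145,046 zł

Excess of parallel minimum levy over regular income tax: 145,046 zł − 51,653 zł = 93,393 zł.

93,393 zł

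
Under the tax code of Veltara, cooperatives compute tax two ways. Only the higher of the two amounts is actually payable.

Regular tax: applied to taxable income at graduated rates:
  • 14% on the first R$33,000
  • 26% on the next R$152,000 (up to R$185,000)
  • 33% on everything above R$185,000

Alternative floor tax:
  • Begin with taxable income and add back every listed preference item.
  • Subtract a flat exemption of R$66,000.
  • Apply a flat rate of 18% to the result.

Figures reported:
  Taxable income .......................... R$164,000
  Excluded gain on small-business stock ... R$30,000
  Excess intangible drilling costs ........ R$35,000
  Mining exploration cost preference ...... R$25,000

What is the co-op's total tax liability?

Regular tax:
  R$33,000 × 14% = R$4,620
  R$131,000 × 26% = R$34,060
  → R$38,680

Alternative floor tax:
  Adjusted income: R$164,000 + R$30,000 + R$35,000 + R$25,000 = R$254,000
  Less exemption R$66,000 → base R$188,000
  R$188,000 × 18% = R$33,840

R$38,680 > R$33,840, so the regular tax governs.

R$38,680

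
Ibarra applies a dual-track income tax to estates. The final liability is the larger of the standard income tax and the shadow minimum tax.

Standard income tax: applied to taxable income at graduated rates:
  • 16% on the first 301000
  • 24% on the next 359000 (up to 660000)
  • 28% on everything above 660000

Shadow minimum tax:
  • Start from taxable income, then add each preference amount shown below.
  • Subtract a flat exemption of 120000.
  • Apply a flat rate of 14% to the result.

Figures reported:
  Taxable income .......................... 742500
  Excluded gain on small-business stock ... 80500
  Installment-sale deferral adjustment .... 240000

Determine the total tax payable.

Standard income tax:
  301000 × 16% = 48160
  359000 × 24% = 86160
  82500 × 28% = 23100
  → 157420

Shadow minimum tax:
  Adjusted income: 742500 + 80500 + 240000 = 1063000
  Less exemption 120000 → base 943000
  943000 × 14% = 132020

157420 > 132020, so the standard income tax governs.

157420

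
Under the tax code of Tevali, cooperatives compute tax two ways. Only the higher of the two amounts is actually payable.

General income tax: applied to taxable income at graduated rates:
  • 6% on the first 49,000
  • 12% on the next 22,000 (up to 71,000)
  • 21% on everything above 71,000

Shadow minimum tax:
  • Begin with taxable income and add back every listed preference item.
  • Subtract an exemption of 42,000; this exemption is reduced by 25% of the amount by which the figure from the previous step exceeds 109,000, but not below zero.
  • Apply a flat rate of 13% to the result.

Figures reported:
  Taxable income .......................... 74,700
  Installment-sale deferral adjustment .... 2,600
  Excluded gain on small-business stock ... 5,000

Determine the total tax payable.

Shadow minimum tax:
  Adjusted income: 74,700 + 2,600 + 5,000 = 82,300
  Exemption: 82,300 ≤ 109,000, so full 42,000 applies
  Base: 82,300 − 42,000 = 40,300
  40,300 × 13% = 5,239

General income tax:
  49,000 × 6% = 2,940
  22,000 × 12% = 2,640
  3,700 × 21% = 777
  → 6,357

6,357 > 5,239, so the general income tax governs.

6,357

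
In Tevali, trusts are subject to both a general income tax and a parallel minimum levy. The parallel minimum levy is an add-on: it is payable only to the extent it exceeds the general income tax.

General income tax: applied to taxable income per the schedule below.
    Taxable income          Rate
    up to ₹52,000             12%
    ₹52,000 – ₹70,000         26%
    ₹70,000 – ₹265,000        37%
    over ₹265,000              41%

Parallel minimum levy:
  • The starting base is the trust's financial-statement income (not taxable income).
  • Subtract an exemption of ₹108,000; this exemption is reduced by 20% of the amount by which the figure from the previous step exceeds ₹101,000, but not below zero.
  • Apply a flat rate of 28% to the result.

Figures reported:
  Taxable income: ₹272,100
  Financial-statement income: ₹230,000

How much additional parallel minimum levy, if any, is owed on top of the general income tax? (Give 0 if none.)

Parallel minimum levy:
  Base (financial-statement income): ₹230,000
  Exemption: ₹108,000 − 20% × (₹230,000 − ₹101,000) = ₹108,000 − ₹25,800 = ₹82,200
  Base: ₹230,000 − ₹82,200 = ₹147,800
  ₹147,800 × 28% = ₹41,384

General income tax:
  ₹52,000 × 12% = ₹6,240
  ₹18,000 × 26% = ₹4,680
  ₹195,000 × 37% = ₹72,150
  ₹7,100 × 41% = ₹2,911
  → ₹85,981

₹41,384 ≤ ₹85,981, so no add-on is due.

₹0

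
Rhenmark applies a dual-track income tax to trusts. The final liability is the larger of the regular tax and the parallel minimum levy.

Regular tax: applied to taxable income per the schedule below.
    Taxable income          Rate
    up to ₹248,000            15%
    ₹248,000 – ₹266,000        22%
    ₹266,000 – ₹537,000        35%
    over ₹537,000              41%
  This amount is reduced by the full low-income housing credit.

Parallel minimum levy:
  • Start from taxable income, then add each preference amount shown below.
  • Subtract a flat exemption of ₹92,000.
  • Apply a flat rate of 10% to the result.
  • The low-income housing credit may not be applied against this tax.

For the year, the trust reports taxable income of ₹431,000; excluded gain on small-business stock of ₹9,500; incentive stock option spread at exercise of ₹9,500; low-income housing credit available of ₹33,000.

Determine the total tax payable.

₹65,910

Regular tax:
  ₹248,000 × 15% = ₹37,200
  ₹18,000 × 22% = ₹3,960
  ₹165,000 × 35% = ₹57,750
  → ₹98,910
  Less low-income housing credit ₹33,000 → ₹65,910

Parallel minimum levy:
  Adjusted income: ₹431,000 + ₹9,500 + ₹9,500 = ₹450,000
  Less exemption ₹92,000 → base ₹358,000
  ₹358,000 × 10% = ₹35,800

₹65,910 > ₹35,800, so the regular tax governs.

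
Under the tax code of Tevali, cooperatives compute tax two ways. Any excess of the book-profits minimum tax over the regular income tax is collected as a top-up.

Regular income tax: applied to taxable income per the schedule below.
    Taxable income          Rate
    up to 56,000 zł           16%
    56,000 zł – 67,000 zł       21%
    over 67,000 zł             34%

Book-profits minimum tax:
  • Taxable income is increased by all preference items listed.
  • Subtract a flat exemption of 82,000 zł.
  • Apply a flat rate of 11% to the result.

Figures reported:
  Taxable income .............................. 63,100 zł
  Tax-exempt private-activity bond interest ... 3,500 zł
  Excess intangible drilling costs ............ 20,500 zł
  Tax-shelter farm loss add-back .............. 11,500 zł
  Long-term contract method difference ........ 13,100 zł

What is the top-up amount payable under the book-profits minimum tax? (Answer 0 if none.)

0 zł

Book-profits minimum tax:
  Adjusted income: 63,100 zł + 3,500 zł + 20,500 zł + 11,500 zł + 13,100 zł = 111,700 zł
  Less exemption 82,000 zł → base 29,700 zł
  29,700 zł × 11% = 3,267 zł

Regular income tax:
  56,000 zł × 16% = 8,960 zł
  7,100 zł × 21% = 1,491 zł
  → 10,451 zł

3,267 zł ≤ 10,451 zł, so no add-on is due.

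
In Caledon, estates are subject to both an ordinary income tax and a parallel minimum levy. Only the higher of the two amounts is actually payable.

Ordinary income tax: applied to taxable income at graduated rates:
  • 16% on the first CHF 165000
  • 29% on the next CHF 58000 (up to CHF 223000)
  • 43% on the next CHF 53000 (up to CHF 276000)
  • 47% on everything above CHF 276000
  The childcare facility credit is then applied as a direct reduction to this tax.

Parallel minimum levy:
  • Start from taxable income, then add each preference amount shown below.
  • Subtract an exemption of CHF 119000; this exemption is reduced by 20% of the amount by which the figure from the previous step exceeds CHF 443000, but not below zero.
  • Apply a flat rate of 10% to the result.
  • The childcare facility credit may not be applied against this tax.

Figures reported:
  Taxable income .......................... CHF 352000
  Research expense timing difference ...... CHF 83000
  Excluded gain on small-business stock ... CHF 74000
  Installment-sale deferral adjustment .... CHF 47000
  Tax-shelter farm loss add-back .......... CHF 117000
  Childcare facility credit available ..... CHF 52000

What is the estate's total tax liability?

CHF 60000

Ordinary income tax:
  CHF 165000 × 16% = CHF 26400
  CHF 58000 × 29% = CHF 16820
  CHF 53000 × 43% = CHF 22790
  CHF 76000 × 47% = CHF 35720
  → CHF 101730
  Less childcare facility credit CHF 52000 → CHF 49730

Parallel minimum levy:
  Adjusted income: CHF 352000 + CHF 83000 + CHF 74000 + CHF 47000 + CHF 117000 = CHF 673000
  Exemption: CHF 119000 − 20% × (CHF 673000 − CHF 443000) = CHF 119000 − CHF 46000 = CHF 73000
  Base: CHF 673000 − CHF 73000 = CHF 600000
  CHF 600000 × 10% = CHF 60000

CHF 60000 > CHF 49730, so the parallel minimum levy is the binding amount.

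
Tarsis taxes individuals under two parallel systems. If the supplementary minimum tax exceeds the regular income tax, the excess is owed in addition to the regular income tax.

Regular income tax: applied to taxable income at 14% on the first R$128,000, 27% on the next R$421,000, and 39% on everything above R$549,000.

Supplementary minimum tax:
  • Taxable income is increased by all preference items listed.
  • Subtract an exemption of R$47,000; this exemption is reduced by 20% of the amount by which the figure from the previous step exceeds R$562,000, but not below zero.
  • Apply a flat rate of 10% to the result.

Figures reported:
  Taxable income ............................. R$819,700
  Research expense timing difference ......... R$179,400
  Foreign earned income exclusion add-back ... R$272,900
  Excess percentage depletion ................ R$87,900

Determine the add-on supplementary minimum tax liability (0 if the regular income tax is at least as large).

R$0

Supplementary minimum tax:
  Adjusted income: R$819,700 + R$179,400 + R$272,900 + R$87,900 = R$1,359,900
  Exemption: 20% × (R$1,359,900 − R$562,000) = R$159,580 ≥ R$47,000, so the exemption is fully phased out
  Base: R$1,359,900 − R$0 = R$1,359,900
  R$1,359,900 × 10% = R$135,990

Regular income tax:
  R$128,000 × 14% = R$17,920
  R$421,000 × 27% = R$113,670
  R$270,700 × 39% = R$105,573
  → R$237,163

R$135,990 ≤ R$237,163, so no add-on is due.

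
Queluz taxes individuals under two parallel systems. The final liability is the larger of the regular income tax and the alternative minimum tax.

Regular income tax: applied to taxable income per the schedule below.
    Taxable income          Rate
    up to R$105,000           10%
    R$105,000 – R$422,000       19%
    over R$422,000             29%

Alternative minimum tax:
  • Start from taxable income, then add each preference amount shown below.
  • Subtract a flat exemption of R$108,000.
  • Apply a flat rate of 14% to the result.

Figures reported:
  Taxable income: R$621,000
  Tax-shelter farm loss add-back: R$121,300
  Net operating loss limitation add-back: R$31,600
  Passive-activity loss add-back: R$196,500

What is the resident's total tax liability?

R$128,440

Regular income tax:
  R$105,000 × 10% = R$10,500
  R$317,000 × 19% = R$60,230
  R$199,000 × 29% = R$57,710
  → R$128,440

Alternative minimum tax:
  Adjusted income: R$621,000 + R$121,300 + R$31,600 + R$196,500 = R$970,400
  Less exemption R$108,000 → base R$862,400
  R$862,400 × 14% = R$120,736

R$128,440 > R$120,736, so the regular income tax governs.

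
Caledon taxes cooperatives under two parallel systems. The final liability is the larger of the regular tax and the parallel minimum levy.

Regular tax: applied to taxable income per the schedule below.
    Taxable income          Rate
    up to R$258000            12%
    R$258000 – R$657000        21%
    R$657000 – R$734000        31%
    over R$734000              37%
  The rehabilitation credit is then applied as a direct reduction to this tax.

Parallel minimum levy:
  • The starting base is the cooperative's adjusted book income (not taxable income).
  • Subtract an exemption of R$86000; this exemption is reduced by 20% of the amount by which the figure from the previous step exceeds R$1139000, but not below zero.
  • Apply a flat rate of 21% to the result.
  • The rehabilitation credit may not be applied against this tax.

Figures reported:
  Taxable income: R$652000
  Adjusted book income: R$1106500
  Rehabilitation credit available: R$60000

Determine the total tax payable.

R$214305

Regular tax:
  R$258000 × 12% = R$30960
  R$394000 × 21% = R$82740
  → R$113700
  Less rehabilitation credit R$60000 → R$53700

Parallel minimum levy:
  Base (adjusted book income): R$1106500
  Exemption: R$1106500 ≤ R$1139000, so full R$86000 applies
  Base: R$1106500 − R$86000 = R$1020500
  R$1020500 × 21% = R$214305

R$214305 > R$53700, so the parallel minimum levy is the binding amount.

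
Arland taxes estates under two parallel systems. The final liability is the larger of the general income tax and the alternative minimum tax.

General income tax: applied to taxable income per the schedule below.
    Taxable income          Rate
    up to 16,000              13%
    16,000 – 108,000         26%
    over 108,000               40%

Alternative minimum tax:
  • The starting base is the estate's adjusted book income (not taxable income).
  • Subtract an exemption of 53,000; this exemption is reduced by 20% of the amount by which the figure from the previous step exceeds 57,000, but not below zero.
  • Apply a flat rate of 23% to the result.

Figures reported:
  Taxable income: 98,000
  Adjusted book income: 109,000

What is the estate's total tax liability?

23,400

General income tax:
  16,000 × 13% = 2,080
  82,000 × 26% = 21,320
  → 23,400

Alternative minimum tax:
  Base (adjusted book income): 109,000
  Exemption: 53,000 − 20% × (109,000 − 57,000) = 53,000 − 10,400 = 42,600
  Base: 109,000 − 42,600 = 66,400
  66,400 × 23% = 15,272

23,400 > 15,272, so the general income tax governs.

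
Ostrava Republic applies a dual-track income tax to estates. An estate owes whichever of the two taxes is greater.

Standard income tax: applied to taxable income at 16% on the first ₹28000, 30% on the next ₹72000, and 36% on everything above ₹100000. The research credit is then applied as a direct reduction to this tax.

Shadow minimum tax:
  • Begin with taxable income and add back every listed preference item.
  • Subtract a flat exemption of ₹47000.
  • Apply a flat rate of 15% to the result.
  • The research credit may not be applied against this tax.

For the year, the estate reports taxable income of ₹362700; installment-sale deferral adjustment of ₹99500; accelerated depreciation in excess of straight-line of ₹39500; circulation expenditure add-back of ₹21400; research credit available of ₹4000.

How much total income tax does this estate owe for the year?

Standard income tax:
  ₹28000 × 16% = ₹4480
  ₹72000 × 30% = ₹21600
  ₹262700 × 36% = ₹94572
  → ₹120652
  Less research credit ₹4000 → ₹116652

Shadow minimum tax:
  Adjusted income: ₹362700 + ₹99500 + ₹39500 + ₹21400 = ₹523100
  Less exemption ₹47000 → base ₹476100
  ₹476100 × 15% = ₹71415

₹116652 > ₹71415, so the standard income tax governs.

₹116652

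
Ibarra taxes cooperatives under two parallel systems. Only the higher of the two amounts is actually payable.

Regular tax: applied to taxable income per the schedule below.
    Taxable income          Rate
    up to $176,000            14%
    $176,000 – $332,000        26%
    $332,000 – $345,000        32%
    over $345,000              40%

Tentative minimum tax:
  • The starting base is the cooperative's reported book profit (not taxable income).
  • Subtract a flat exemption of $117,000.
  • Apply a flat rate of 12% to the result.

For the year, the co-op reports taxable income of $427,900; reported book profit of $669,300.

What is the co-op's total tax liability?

Tentative minimum tax:
  Base (reported book profit): $669,300
  Less exemption $117,000 → base $552,300
  $552,300 × 12% = $66,276

Regular tax:
  $176,000 × 14% = $24,640
  $156,000 × 26% = $40,560
  $13,000 × 32% = $4,160
  $82,900 × 40% = $33,160
  → $102,520

$102,520 > $66,276, so the regular tax governs.

$102,520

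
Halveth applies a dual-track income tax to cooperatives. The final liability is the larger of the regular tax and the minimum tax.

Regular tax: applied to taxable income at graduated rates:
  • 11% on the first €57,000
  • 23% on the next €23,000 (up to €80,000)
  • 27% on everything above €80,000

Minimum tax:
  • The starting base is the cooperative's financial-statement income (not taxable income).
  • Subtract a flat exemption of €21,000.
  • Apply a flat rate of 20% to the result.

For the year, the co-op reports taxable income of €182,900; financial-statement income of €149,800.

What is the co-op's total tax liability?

Minimum tax:
  Base (financial-statement income): €149,800
  Less exemption €21,000 → base €128,800
  €128,800 × 20% = €25,760

Regular tax:
  €57,000 × 11% = €6,270
  €23,000 × 23% = €5,290
  €102,900 × 27% = €27,783
  → €39,343

€39,343 > €25,760, so the regular tax governs.

€39,343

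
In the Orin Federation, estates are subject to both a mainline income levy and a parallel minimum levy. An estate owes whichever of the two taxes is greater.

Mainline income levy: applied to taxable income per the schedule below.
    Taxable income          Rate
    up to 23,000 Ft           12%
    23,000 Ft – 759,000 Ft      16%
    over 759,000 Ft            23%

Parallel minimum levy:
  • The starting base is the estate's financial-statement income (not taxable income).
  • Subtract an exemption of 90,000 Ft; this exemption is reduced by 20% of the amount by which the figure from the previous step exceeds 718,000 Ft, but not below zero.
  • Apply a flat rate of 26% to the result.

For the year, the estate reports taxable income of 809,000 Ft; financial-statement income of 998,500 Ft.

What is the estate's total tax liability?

Parallel minimum levy:
  Base (financial-statement income): 998,500 Ft
  Exemption: 90,000 Ft − 20% × (998,500 Ft − 718,000 Ft) = 90,000 Ft − 56,100 Ft = 33,900 Ft
  Base: 998,500 Ft − 33,900 Ft = 964,600 Ft
  964,600 Ft × 26% = 250,796 Ft

Mainline income levy:
  23,000 Ft × 12% = 2,760 Ft
  736,000 Ft × 16% = 117,760 Ft
  50,000 Ft × 23% = 11,500 Ft
  → 132,020 Ft

250,796 Ft > 132,020 Ft, so the parallel minimum levy is the binding amount.

250,796 Ft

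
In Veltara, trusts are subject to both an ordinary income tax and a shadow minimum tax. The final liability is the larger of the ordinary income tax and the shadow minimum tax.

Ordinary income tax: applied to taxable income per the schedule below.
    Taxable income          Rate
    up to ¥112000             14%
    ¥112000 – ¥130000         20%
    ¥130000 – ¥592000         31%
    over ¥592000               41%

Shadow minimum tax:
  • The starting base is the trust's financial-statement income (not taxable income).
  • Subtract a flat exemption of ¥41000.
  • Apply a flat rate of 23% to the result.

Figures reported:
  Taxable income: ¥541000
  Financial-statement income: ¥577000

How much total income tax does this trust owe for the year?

¥146690

Shadow minimum tax:
  Base (financial-statement income): ¥577000
  Less exemption ¥41000 → base ¥536000
  ¥536000 × 23% = ¥123280

Ordinary income tax:
  ¥112000 × 14% = ¥15680
  ¥18000 × 20% = ¥3600
  ¥411000 × 31% = ¥127410
  → ¥146690

¥146690 > ¥123280, so the ordinary income tax governs.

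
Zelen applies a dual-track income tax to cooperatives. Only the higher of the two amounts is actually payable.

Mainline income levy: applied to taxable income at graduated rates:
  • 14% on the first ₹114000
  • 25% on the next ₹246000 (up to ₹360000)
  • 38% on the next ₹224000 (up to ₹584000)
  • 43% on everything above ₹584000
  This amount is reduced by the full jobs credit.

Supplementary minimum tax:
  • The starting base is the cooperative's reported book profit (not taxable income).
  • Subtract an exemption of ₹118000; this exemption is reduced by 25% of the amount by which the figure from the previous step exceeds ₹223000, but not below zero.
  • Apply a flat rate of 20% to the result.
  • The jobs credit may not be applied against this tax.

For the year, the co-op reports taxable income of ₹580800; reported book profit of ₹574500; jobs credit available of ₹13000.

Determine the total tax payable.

₹148364

Supplementary minimum tax:
  Base (reported book profit): ₹574500
  Exemption: ₹118000 − 25% × (₹574500 − ₹223000) = ₹118000 − ₹87875 = ₹30125
  Base: ₹574500 − ₹30125 = ₹544375
  ₹544375 × 20% = ₹108875

Mainline income levy:
  ₹114000 × 14% = ₹15960
  ₹246000 × 25% = ₹61500
  ₹220800 × 38% = ₹83904
  → ₹161364
  Less jobs credit ₹13000 → ₹148364

₹148364 > ₹108875, so the mainline income levy governs.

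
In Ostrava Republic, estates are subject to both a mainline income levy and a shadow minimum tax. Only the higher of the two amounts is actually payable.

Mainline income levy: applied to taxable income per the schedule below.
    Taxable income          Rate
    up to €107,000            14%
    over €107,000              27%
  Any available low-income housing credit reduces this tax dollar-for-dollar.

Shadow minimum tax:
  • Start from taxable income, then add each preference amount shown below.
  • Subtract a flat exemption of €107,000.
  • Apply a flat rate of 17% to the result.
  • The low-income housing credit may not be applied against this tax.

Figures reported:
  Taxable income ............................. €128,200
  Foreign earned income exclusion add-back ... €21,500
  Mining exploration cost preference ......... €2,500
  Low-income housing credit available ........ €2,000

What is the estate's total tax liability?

Shadow minimum tax:
  Adjusted income: €128,200 + €21,500 + €2,500 = €152,200
  Less exemption €107,000 → base €45,200
  €45,200 × 17% = €7,684

Mainline income levy:
  €107,000 × 14% = €14,980
  €21,200 × 27% = €5,724
  → €20,704
  Less low-income housing credit €2,000 → €18,704

€18,704 > €7,684, so the mainline income levy governs.

€18,704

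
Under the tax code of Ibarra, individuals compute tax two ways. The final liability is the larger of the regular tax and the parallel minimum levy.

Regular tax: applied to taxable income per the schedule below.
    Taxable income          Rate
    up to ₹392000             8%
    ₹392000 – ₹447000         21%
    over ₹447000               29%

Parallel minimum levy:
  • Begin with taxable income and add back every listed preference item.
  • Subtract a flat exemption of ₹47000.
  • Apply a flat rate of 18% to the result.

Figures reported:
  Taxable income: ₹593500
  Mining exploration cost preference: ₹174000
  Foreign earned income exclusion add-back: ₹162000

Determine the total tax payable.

₹158850

Regular tax:
  ₹392000 × 8% = ₹31360
  ₹55000 × 21% = ₹11550
  ₹146500 × 29% = ₹42485
  → ₹85395

Parallel minimum levy:
  Adjusted income: ₹593500 + ₹174000 + ₹162000 = ₹929500
  Less exemption ₹47000 → base ₹882500
  ₹882500 × 18% = ₹158850

₹158850 > ₹85395, so the parallel minimum levy is the binding amount.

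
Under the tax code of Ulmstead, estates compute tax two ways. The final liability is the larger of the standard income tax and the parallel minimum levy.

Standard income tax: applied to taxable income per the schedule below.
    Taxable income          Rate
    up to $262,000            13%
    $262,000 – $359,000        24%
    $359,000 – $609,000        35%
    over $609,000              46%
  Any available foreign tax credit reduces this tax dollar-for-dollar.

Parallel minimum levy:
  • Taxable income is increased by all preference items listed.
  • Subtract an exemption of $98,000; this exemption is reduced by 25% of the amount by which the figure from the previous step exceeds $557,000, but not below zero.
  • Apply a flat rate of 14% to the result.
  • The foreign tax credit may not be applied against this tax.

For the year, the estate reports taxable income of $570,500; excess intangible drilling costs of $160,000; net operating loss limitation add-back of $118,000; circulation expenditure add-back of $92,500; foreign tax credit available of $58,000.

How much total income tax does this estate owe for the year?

$131,460

Standard income tax:
  $262,000 × 13% = $34,060
  $97,000 × 24% = $23,280
  $211,500 × 35% = $74,025
  → $131,365
  Less foreign tax credit $58,000 → $73,365

Parallel minimum levy:
  Adjusted income: $570,500 + $160,000 + $118,000 + $92,500 = $941,000
  Exemption: $98,000 − 25% × ($941,000 − $557,000) = $98,000 − $96,000 = $2,000
  Base: $941,000 − $2,000 = $939,000
  $939,000 × 14% = $131,460

$131,460 > $73,365, so the parallel minimum levy is the binding amount.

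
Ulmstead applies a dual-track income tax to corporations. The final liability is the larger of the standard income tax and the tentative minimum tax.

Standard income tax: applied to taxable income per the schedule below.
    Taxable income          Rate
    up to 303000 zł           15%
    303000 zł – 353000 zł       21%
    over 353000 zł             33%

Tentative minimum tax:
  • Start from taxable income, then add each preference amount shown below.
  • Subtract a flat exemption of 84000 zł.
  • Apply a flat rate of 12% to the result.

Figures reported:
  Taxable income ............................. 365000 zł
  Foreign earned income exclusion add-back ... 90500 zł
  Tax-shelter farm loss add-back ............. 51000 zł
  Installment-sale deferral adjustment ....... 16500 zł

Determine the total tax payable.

59910 zł

Tentative minimum tax:
  Adjusted income: 365000 zł + 90500 zł + 51000 zł + 16500 zł = 523000 zł
  Less exemption 84000 zł → base 439000 zł
  439000 zł × 12% = 52680 zł

Standard income tax:
  303000 zł × 15% = 45450 zł
  50000 zł × 21% = 10500 zł
  12000 zł × 33% = 3960 zł
  → 59910 zł

59910 zł > 52680 zł, so the standard income tax governs.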